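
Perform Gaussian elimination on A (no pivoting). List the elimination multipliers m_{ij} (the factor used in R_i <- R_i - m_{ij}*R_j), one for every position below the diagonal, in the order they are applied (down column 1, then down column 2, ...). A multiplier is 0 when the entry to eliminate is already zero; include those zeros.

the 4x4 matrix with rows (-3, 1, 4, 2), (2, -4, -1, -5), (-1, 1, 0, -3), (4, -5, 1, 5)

multipliers: -2/3, 1/3, -4/3, -1/5, 11/10, -9/2

Forward elimination:
R2 <- R2 - (-2/3)*R1:  [     0  -10/3    5/3  -11/3 ]
R3 <- R3 - (1/3)*R1:  [     0    2/3   -4/3  -11/3 ]
R4 <- R4 - (-4/3)*R1:  [     0  -11/3   19/3   23/3 ]
R3 <- R3 - (-1/5)*R2:  [     0      0     -1  -22/5 ]
R4 <- R4 - (11/10)*R2:  [      0       0     9/2  117/10 ]
R4 <- R4 - (-9/2)*R3:  [      0       0       0  -81/10 ]
Multipliers (in order of application): m_{21} = -2/3, m_{31} = 1/3, m_{41} = -4/3, m_{32} = -1/5, m_{42} = 11/10, m_{43} = -9/2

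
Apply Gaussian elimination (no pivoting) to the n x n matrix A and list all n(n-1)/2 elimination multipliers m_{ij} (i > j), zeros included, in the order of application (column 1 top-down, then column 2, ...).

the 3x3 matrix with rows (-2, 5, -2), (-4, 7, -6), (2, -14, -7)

Forward elimination:
R2 <- R2 - (2)*R1:  [  0  -3  -2 ]
R3 <- R3 - (-1)*R1:  [  0  -9  -9 ]
R3 <- R3 - (3)*R2:  [  0   0  -3 ]
Multipliers (in order of application): m_{21} = 2, m_{31} = -1, m_{32} = 3

multipliers: 2, -1, 3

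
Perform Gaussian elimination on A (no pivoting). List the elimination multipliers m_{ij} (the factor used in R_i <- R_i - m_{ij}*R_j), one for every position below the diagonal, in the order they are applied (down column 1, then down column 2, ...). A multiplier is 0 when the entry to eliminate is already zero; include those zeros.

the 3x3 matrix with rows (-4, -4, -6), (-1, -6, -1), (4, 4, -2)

Forward elimination:
R2 <- R2 - (1/4)*R1:  [   0   -5  1/2 ]
R3 <- R3 - (-1)*R1:  [  0   0  -8 ]
R3: entry in column 2 is already 0 -> m_{32} = 0 (no row operation needed)
Multipliers (in order of application): m_{21} = 1/4, m_{31} = -1, m_{32} = 0

multipliers: 1/4, -1, 0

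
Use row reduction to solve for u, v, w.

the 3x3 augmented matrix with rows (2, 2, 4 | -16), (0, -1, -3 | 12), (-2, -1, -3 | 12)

(0, 0, -4)

Forward elimination on [A|b]:
R3 <- R3 - (-1)*R1:  [  0   1   1  -4 ]
R3 <- R3 - (-1)*R2:  [  0   0  -2   8 ]
Row echelon form:
[ 2   2   4  |  -16 ]
[ 0  -1  -3  |   12 ]
[ 0   0  -2  |    8 ]
Back-substitution:
w = (8) / -2 = -4
v = (12 - (-3)*(-4)) / -1 = 0
u = (-16 - (2)*(0) - (4)*(-4)) / 2 = 0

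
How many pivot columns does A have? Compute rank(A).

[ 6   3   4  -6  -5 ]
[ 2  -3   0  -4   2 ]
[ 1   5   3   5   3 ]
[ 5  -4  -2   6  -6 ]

rank(A) = 4

Row reduction:
R2 <- R2 - (1/3)*R1:  [    0    -4  -4/3    -2  11/3 ]
R3 <- R3 - (1/6)*R1:  [    0   9/2   7/3     6  23/6 ]
R4 <- R4 - (5/6)*R1:  [     0  -13/2  -16/3     11  -11/6 ]
R3 <- R3 - (-9/8)*R2:  [      0       0     5/6    15/4  191/24 ]
R4 <- R4 - (13/8)*R2:  [       0        0    -19/6     57/4  -187/24 ]
R4 <- R4 - (-19/5)*R3:  [      0       0       0    57/2  449/20 ]
Row echelon form:
[ 6   3     4    -6      -5 ]
[ 0  -4  -4/3    -2    11/3 ]
[ 0   0   5/6  15/4  191/24 ]
[ 0   0     0  57/2  449/20 ]
Nonzero rows / pivot columns: 4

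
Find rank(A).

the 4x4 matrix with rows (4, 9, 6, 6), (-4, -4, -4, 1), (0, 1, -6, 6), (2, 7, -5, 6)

rank(A) = 4

Row reduction:
R2 <- R2 - (-1)*R1:  [ 0  5  2  7 ]
R4 <- R4 - (1/2)*R1:  [   0  5/2   -8    3 ]
R3 <- R3 - (1/5)*R2:  [     0      0  -32/5   23/5 ]
R4 <- R4 - (1/2)*R2:  [    0     0    -9  -1/2 ]
R4 <- R4 - (45/32)*R3:  [       0        0        0  -223/32 ]
Row echelon form:
[ 4  9      6        6 ]
[ 0  5      2        7 ]
[ 0  0  -32/5     23/5 ]
[ 0  0      0  -223/32 ]
Nonzero rows / pivot columns: 4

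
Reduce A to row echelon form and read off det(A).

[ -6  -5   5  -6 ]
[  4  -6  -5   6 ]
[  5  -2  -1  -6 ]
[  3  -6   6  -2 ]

det(A) = 5282

Forward elimination:
R2 <- R2 - (-2/3)*R1:  [     0  -28/3   -5/3      2 ]
R3 <- R3 - (-5/6)*R1:  [     0  -37/6   19/6    -11 ]
R4 <- R4 - (-1/2)*R1:  [     0  -17/2   17/2     -5 ]
R3 <- R3 - (37/56)*R2:  [       0        0   239/56  -345/28 ]
R4 <- R4 - (51/56)*R2:  [       0        0   561/56  -191/28 ]
R4 <- R4 - (561/239)*R3:  [        0         0         0  5282/239 ]
Upper-triangular form:
[ -6     -5       5        -6 ]
[  0  -28/3    -5/3         2 ]
[  0      0  239/56   -345/28 ]
[  0      0       0  5282/239 ]
det(A) = (-1)^0 * (-6) * (-28/3) * (239/56) * (5282/239) = 5282  (0 row swaps -> sign +1)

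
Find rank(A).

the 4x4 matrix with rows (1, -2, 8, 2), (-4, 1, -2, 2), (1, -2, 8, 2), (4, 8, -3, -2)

rank(A) = 3

Row reduction:
R2 <- R2 - (-4)*R1:  [  0  -7  30  10 ]
R3 <- R3 - (1)*R1:  [ 0  0  0  0 ]
R4 <- R4 - (4)*R1:  [   0   16  -35  -10 ]
R4 <- R4 - (-16/7)*R2:  [     0      0  235/7   90/7 ]
R3 <-> R4   (pivot in column 3 was zero)
[ 1  -2      8     2 ]
[ 0  -7     30    10 ]
[ 0   0  235/7  90/7 ]
[ 0   0      0     0 ]
Row echelon form:
[ 1  -2      8     2 ]
[ 0  -7     30    10 ]
[ 0   0  235/7  90/7 ]
[ 0   0      0     0 ]
Nonzero rows / pivot columns: 3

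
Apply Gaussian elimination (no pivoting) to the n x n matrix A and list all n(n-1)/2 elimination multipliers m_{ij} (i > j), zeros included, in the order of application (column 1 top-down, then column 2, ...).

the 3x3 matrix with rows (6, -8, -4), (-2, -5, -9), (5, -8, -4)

Forward elimination:
R2 <- R2 - (-1/3)*R1:  [     0  -23/3  -31/3 ]
R3 <- R3 - (5/6)*R1:  [    0  -4/3  -2/3 ]
R3 <- R3 - (4/23)*R2:  [     0      0  26/23 ]
Multipliers (in order of application): m_{21} = -1/3, m_{31} = 5/6, m_{32} = 4/23

multipliers: -1/3, 5/6, 4/23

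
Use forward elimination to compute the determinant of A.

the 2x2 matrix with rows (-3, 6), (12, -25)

det(A) = 3

Forward elimination:
R2 <- R2 - (-4)*R1:  [  0  -1 ]
Upper-triangular form:
[ -3   6 ]
[  0  -1 ]
det(A) = (-1)^0 * (-3) * (-1) = 3  (0 row swaps -> sign +1)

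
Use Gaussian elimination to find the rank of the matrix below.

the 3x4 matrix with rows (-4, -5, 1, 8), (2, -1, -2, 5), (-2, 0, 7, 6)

Row reduction:
R2 <- R2 - (-1/2)*R1:  [    0  -7/2  -3/2     9 ]
R3 <- R3 - (1/2)*R1:  [    0   5/2  13/2     2 ]
R3 <- R3 - (-5/7)*R2:  [    0     0  38/7  59/7 ]
Row echelon form:
[ -4    -5     1     8 ]
[  0  -7/2  -3/2     9 ]
[  0     0  38/7  59/7 ]
Nonzero rows / pivot columns: 3

rank(A) = 3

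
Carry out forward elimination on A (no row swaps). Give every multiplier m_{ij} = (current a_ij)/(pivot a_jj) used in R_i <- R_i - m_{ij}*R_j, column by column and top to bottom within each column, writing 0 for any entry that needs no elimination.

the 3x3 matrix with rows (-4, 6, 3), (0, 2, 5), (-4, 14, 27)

multipliers: 0, 1, 4

Forward elimination:
R2: entry in column 1 is already 0 -> m_{21} = 0 (no row operation needed)
R3 <- R3 - (1)*R1:  [  0   8  24 ]
R3 <- R3 - (4)*R2:  [ 0  0  4 ]
Multipliers (in order of application): m_{21} = 0, m_{31} = 1, m_{32} = 4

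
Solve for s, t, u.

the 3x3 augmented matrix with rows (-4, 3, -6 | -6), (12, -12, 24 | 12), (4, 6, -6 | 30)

Forward elimination on [A|b]:
R2 <- R2 - (-3)*R1:  [  0  -3   6  -6 ]
R3 <- R3 - (-1)*R1:  [   0    9  -12   24 ]
R3 <- R3 - (-3)*R2:  [ 0  0  6  6 ]
Row echelon form:
[ -4   3  -6  |  -6 ]
[  0  -3   6  |  -6 ]
[  0   0   6  |   6 ]
Back-substitution:
u = (6) / 6 = 1
t = (-6 - (6)*(1)) / -3 = 4
s = (-6 - (3)*(4) - (-6)*(1)) / -4 = 3

(3, 4, 1)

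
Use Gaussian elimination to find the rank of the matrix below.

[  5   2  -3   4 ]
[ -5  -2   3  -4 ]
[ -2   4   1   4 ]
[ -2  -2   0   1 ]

rank(A) = 3

Row reduction:
R2 <- R2 - (-1)*R1:  [ 0  0  0  0 ]
R3 <- R3 - (-2/5)*R1:  [    0  24/5  -1/5  28/5 ]
R4 <- R4 - (-2/5)*R1:  [    0  -6/5  -6/5  13/5 ]
R2 <-> R3   (pivot in column 2 was zero)
[ 5     2    -3     4 ]
[ 0  24/5  -1/5  28/5 ]
[ 0     0     0     0 ]
[ 0  -6/5  -6/5  13/5 ]
R4 <- R4 - (-1/4)*R2:  [    0     0  -5/4     4 ]
R3 <-> R4   (pivot in column 3 was zero)
[ 5     2    -3     4 ]
[ 0  24/5  -1/5  28/5 ]
[ 0     0  -5/4     4 ]
[ 0     0     0     0 ]
Row echelon form:
[ 5     2    -3     4 ]
[ 0  24/5  -1/5  28/5 ]
[ 0     0  -5/4     4 ]
[ 0     0     0     0 ]
Nonzero rows / pivot columns: 3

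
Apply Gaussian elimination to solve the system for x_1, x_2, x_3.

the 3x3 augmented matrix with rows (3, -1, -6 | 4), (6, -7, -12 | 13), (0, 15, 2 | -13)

Forward elimination on [A|b]:
R2 <- R2 - (2)*R1:  [  0  -5   0   5 ]
R3 <- R3 - (-3)*R2:  [ 0  0  2  2 ]
Row echelon form:
[ 3  -1  -6  |  4 ]
[ 0  -5   0  |  5 ]
[ 0   0   2  |  2 ]
Back-substitution:
x_3 = (2) / 2 = 1
x_2 = (5) / -5 = -1
x_1 = (4 - (-1)*(-1) - (-6)*(1)) / 3 = 3

(3, -1, 1)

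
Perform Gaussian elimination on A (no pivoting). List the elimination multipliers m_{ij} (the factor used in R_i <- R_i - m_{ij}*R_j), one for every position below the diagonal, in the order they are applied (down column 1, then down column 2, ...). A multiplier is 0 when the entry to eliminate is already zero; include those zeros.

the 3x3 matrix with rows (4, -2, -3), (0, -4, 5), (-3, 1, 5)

Forward elimination:
R2: entry in column 1 is already 0 -> m_{21} = 0 (no row operation needed)
R3 <- R3 - (-3/4)*R1:  [    0  -1/2  11/4 ]
R3 <- R3 - (1/8)*R2:  [    0     0  17/8 ]
Multipliers (in order of application): m_{21} = 0, m_{31} = -3/4, m_{32} = 1/8

multipliers: 0, -3/4, 1/8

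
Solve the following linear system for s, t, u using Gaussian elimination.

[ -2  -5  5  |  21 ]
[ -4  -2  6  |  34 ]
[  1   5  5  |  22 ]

(-3, 1, 4)

Forward elimination on [A|b]:
R2 <- R2 - (2)*R1:  [  0   8  -4  -8 ]
R3 <- R3 - (-1/2)*R1:  [    0   5/2  15/2  65/2 ]
R3 <- R3 - (5/16)*R2:  [    0     0  35/4    35 ]
Row echelon form:
[ -2  -5     5  |  21 ]
[  0   8    -4  |  -8 ]
[  0   0  35/4  |  35 ]
Back-substitution:
u = (35) / (35/4) = 4
t = (-8 - (-4)*(4)) / 8 = 1
s = (21 - (-5)*(1) - (5)*(4)) / -2 = -3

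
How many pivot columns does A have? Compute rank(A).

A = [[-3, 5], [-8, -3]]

rank(A) = 2

Row reduction:
R2 <- R2 - (8/3)*R1:  [     0  -49/3 ]
Row echelon form:
[ -3      5 ]
[  0  -49/3 ]
Nonzero rows / pivot columns: 2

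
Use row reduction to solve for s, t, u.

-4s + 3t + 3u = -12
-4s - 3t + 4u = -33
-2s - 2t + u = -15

Forward elimination on [A|b]:
R2 <- R2 - (1)*R1:  [   0   -6    1  -21 ]
R3 <- R3 - (1/2)*R1:  [    0  -7/2  -1/2    -9 ]
R3 <- R3 - (7/12)*R2:  [      0       0  -13/12    13/4 ]
Row echelon form:
[ -4   3       3  |   -12 ]
[  0  -6       1  |   -21 ]
[  0   0  -13/12  |  13/4 ]
Back-substitution:
u = (13/4) / (-13/12) = -3
t = (-21 - (1)*(-3)) / -6 = 3
s = (-12 - (3)*(3) - (3)*(-3)) / -4 = 3

(3, 3, -3)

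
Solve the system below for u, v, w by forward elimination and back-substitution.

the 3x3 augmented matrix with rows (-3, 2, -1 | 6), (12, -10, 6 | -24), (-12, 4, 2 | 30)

(-1, 3, 3)

Forward elimination on [A|b]:
R2 <- R2 - (-4)*R1:  [  0  -2   2   0 ]
R3 <- R3 - (4)*R1:  [  0  -4   6   6 ]
R3 <- R3 - (2)*R2:  [ 0  0  2  6 ]
Row echelon form:
[ -3   2  -1  |  6 ]
[  0  -2   2  |  0 ]
[  0   0   2  |  6 ]
Back-substitution:
w = (6) / 2 = 3
v = (0 - (2)*(3)) / -2 = 3
u = (6 - (2)*(3) - (-1)*(3)) / -3 = -1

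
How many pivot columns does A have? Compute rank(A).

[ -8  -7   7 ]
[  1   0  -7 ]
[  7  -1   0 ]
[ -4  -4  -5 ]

Row reduction:
R2 <- R2 - (-1/8)*R1:  [     0   -7/8  -49/8 ]
R3 <- R3 - (-7/8)*R1:  [     0  -57/8   49/8 ]
R4 <- R4 - (1/2)*R1:  [     0   -1/2  -17/2 ]
R3 <- R3 - (57/7)*R2:  [  0   0  56 ]
R4 <- R4 - (4/7)*R2:  [  0   0  -5 ]
R4 <- R4 - (-5/56)*R3:  [ 0  0  0 ]
Row echelon form:
[ -8    -7      7 ]
[  0  -7/8  -49/8 ]
[  0     0     56 ]
[  0     0      0 ]
Nonzero rows / pivot columns: 3

rank(A) = 3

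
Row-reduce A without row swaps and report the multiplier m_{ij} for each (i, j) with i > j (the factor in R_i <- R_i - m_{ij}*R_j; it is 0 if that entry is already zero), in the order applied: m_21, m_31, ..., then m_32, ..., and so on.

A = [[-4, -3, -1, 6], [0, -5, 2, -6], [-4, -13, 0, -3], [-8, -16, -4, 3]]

multipliers: 0, 1, 2, 2, 2, 2

Forward elimination:
R2: entry in column 1 is already 0 -> m_{21} = 0 (no row operation needed)
R3 <- R3 - (1)*R1:  [   0  -10    1   -9 ]
R4 <- R4 - (2)*R1:  [   0  -10   -2   -9 ]
R3 <- R3 - (2)*R2:  [  0   0  -3   3 ]
R4 <- R4 - (2)*R2:  [  0   0  -6   3 ]
R4 <- R4 - (2)*R3:  [  0   0   0  -3 ]
Multipliers (in order of application): m_{21} = 0, m_{31} = 1, m_{41} = 2, m_{32} = 2, m_{42} = 2, m_{43} = 2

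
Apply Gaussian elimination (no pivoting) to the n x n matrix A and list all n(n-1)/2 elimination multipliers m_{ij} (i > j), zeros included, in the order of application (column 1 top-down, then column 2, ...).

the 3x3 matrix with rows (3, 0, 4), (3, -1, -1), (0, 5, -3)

Forward elimination:
R2 <- R2 - (1)*R1:  [  0  -1  -5 ]
R3: entry in column 1 is already 0 -> m_{31} = 0 (no row operation needed)
R3 <- R3 - (-5)*R2:  [   0    0  -28 ]
Multipliers (in order of application): m_{21} = 1, m_{31} = 0, m_{32} = -5

multipliers: 1, 0, -5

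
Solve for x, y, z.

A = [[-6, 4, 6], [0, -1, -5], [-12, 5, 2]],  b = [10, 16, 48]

Forward elimination on [A|b]:
R3 <- R3 - (2)*R1:  [   0   -3  -10   28 ]
R3 <- R3 - (3)*R2:  [   0    0    5  -20 ]
Row echelon form:
[ -6   4   6  |   10 ]
[  0  -1  -5  |   16 ]
[  0   0   5  |  -20 ]
Back-substitution:
z = (-20) / 5 = -4
y = (16 - (-5)*(-4)) / -1 = 4
x = (10 - (4)*(4) - (6)*(-4)) / -6 = -3

(-3, 4, -4)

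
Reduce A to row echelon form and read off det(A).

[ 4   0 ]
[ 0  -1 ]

det(A) = -4

Forward elimination:
Upper-triangular form:
[ 4   0 ]
[ 0  -1 ]
det(A) = (-1)^0 * (4) * (-1) = -4  (0 row swaps -> sign +1)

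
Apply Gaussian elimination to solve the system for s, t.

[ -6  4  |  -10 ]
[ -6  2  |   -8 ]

Forward elimination on [A|b]:
R2 <- R2 - (1)*R1:  [  0  -2   2 ]
Row echelon form:
[ -6   4  |  -10 ]
[  0  -2  |    2 ]
Back-substitution:
t = (2) / -2 = -1
s = (-10 - (4)*(-1)) / -6 = 1

(1, -1)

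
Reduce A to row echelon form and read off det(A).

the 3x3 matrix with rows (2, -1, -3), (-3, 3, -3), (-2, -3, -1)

Forward elimination:
R2 <- R2 - (-3/2)*R1:  [     0    3/2  -15/2 ]
R3 <- R3 - (-1)*R1:  [  0  -4  -4 ]
R3 <- R3 - (-8/3)*R2:  [   0    0  -24 ]
Upper-triangular form:
[ 2   -1     -3 ]
[ 0  3/2  -15/2 ]
[ 0    0    -24 ]
det(A) = (-1)^0 * (2) * (3/2) * (-24) = -72  (0 row swaps -> sign +1)

det(A) = -72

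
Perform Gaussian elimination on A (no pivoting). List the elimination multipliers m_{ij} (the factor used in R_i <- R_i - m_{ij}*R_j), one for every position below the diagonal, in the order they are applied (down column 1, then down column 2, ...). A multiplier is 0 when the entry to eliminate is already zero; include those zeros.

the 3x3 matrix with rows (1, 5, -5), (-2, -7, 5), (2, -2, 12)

multipliers: -2, 2, -4

Forward elimination:
R2 <- R2 - (-2)*R1:  [  0   3  -5 ]
R3 <- R3 - (2)*R1:  [   0  -12   22 ]
R3 <- R3 - (-4)*R2:  [ 0  0  2 ]
Multipliers (in order of application): m_{21} = -2, m_{31} = 2, m_{32} = -4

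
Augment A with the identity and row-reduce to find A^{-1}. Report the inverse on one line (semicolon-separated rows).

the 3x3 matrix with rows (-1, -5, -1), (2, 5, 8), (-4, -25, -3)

inverse = [-37/5 -2/5 7/5; 26/25 1/25 -6/25; 6/5 1/5 -1/5]

Gauss-Jordan on [A | I]:
R1 <- (1/-1)*R1:  [  1   5   1  |  -1   0   0 ]
R2 <- R2 - (2)*R1:  [  0  -5   6  |   2   1   0 ]
R3 <- R3 - (-4)*R1:  [  0  -5   1  |  -4   0   1 ]
R2 <- (1/-5)*R2:  [    0     1  -6/5  |  -2/5  -1/5     0 ]
R1 <- R1 - (5)*R2:  [ 1  0  7  |  1  1  0 ]
R3 <- R3 - (-5)*R2:  [  0   0  -5  |  -6  -1   1 ]
R3 <- (1/-5)*R3:  [    0     0     1  |   6/5   1/5  -1/5 ]
R1 <- R1 - (7)*R3:  [     1      0      0  |  -37/5   -2/5    7/5 ]
R2 <- R2 - (-6/5)*R3:  [     0      1      0  |  26/25   1/25  -6/25 ]
Right block of [I | A^{-1}] is the inverse:
[ -37/5  -2/5    7/5 ]
[ 26/25  1/25  -6/25 ]
[   6/5   1/5   -1/5 ]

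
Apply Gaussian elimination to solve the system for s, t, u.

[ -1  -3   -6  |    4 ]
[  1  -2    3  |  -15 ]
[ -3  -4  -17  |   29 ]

Forward elimination on [A|b]:
R2 <- R2 - (-1)*R1:  [   0   -5   -3  -11 ]
R3 <- R3 - (3)*R1:  [  0   5   1  17 ]
R3 <- R3 - (-1)*R2:  [  0   0  -2   6 ]
Row echelon form:
[ -1  -3  -6  |    4 ]
[  0  -5  -3  |  -11 ]
[  0   0  -2  |    6 ]
Back-substitution:
u = (6) / -2 = -3
t = (-11 - (-3)*(-3)) / -5 = 4
s = (4 - (-3)*(4) - (-6)*(-3)) / -1 = 2

(2, 4, -3)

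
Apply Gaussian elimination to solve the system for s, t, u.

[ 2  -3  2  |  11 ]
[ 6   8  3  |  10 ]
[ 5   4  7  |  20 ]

Forward elimination on [A|b]:
R2 <- R2 - (3)*R1:  [   0   17   -3  -23 ]
R3 <- R3 - (5/2)*R1:  [     0   23/2      2  -15/2 ]
R3 <- R3 - (23/34)*R2:  [      0       0  137/34  137/17 ]
Row echelon form:
[ 2  -3       2  |      11 ]
[ 0  17      -3  |     -23 ]
[ 0   0  137/34  |  137/17 ]
Back-substitution:
u = (137/17) / (137/34) = 2
t = (-23 - (-3)*(2)) / 17 = -1
s = (11 - (-3)*(-1) - (2)*(2)) / 2 = 2

(2, -1, 2)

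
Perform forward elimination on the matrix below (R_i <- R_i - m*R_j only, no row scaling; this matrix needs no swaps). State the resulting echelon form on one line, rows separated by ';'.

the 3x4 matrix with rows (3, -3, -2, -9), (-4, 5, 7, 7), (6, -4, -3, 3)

REF = [3 -3 -2 -9; 0 1 13/3 -5; 0 0 -23/3 31]

Forward elimination:
R2 <- R2 - (-4/3)*R1:  [    0     1  13/3    -5 ]
R3 <- R3 - (2)*R1:  [  0   2   1  21 ]
R3 <- R3 - (2)*R2:  [     0      0  -23/3     31 ]
Row echelon form:
[ 3  -3     -2  -9 ]
[ 0   1   13/3  -5 ]
[ 0   0  -23/3  31 ]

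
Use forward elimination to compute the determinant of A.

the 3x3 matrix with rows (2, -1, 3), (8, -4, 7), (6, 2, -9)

Forward elimination:
R2 <- R2 - (4)*R1:  [  0   0  -5 ]
R3 <- R3 - (3)*R1:  [   0    5  -18 ]
R2 <-> R3   (pivot in column 2 was zero)
[ 2  -1    3 ]
[ 0   5  -18 ]
[ 0   0   -5 ]
Upper-triangular form:
[ 2  -1    3 ]
[ 0   5  -18 ]
[ 0   0   -5 ]
det(A) = (-1)^1 * (2) * (5) * (-5) = 50  (1 row swap -> sign -1)

det(A) = 50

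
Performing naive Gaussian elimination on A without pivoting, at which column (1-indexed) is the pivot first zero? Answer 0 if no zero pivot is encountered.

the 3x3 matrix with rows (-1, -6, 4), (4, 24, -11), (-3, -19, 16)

first zero-pivot column = 2

Naive forward elimination:
R2 <- R2 - (-4)*R1:  [ 0  0  5 ]
R3 <- R3 - (3)*R1:  [  0  -1   4 ]
Matrix at this point:
[ -1  -6  4 ]
[  0   0  5 ]
[  0  -1  4 ]
Pivot entry (2,2) is zero but row 3 has -1 in column 2 -> naive elimination stops; a row interchange (e.g. R2 <-> R3) would be required here.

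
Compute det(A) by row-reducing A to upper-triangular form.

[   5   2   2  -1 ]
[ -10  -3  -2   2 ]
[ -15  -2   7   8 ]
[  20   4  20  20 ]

det(A) = 100

Forward elimination:
R2 <- R2 - (-2)*R1:  [ 0  1  2  0 ]
R3 <- R3 - (-3)*R1:  [  0   4  13   5 ]
R4 <- R4 - (4)*R1:  [  0  -4  12  24 ]
R3 <- R3 - (4)*R2:  [ 0  0  5  5 ]
R4 <- R4 - (-4)*R2:  [  0   0  20  24 ]
R4 <- R4 - (4)*R3:  [ 0  0  0  4 ]
Upper-triangular form:
[ 5  2  2  -1 ]
[ 0  1  2   0 ]
[ 0  0  5   5 ]
[ 0  0  0   4 ]
det(A) = (-1)^0 * (5) * (1) * (5) * (4) = 100  (0 row swaps -> sign +1)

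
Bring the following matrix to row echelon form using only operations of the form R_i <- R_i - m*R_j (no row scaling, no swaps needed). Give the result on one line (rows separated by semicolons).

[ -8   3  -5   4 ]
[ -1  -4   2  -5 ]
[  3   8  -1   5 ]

REF = [-8 3 -5 4; 0 -35/8 21/8 -11/2; 0 0 13/5 -174/35]

Forward elimination:
R2 <- R2 - (1/8)*R1:  [     0  -35/8   21/8  -11/2 ]
R3 <- R3 - (-3/8)*R1:  [     0   73/8  -23/8   13/2 ]
R3 <- R3 - (-73/35)*R2:  [       0        0     13/5  -174/35 ]
Row echelon form:
[ -8      3    -5        4 ]
[  0  -35/8  21/8    -11/2 ]
[  0      0  13/5  -174/35 ]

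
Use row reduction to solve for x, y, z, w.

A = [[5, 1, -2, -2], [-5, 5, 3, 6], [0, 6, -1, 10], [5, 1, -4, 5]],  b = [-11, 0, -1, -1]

(-4, -1, -5, 0)

Forward elimination on [A|b]:
R2 <- R2 - (-1)*R1:  [   0    6    1    4  -11 ]
R4 <- R4 - (1)*R1:  [  0   0  -2   7  10 ]
R3 <- R3 - (1)*R2:  [  0   0  -2   6  10 ]
R4 <- R4 - (1)*R3:  [ 0  0  0  1  0 ]
Row echelon form:
[ 5  1  -2  -2  |  -11 ]
[ 0  6   1   4  |  -11 ]
[ 0  0  -2   6  |   10 ]
[ 0  0   0   1  |    0 ]
Back-substitution:
w = (0) / 1 = 0
z = (10 - (6)*(0)) / -2 = -5
y = (-11 - (1)*(-5) - (4)*(0)) / 6 = -1
x = (-11 - (1)*(-1) - (-2)*(-5) - (-2)*(0)) / 5 = -4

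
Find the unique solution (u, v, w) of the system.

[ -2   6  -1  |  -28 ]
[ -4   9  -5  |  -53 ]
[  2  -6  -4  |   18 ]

Forward elimination on [A|b]:
R2 <- R2 - (2)*R1:  [  0  -3  -3   3 ]
R3 <- R3 - (-1)*R1:  [   0    0   -5  -10 ]
Row echelon form:
[ -2   6  -1  |  -28 ]
[  0  -3  -3  |    3 ]
[  0   0  -5  |  -10 ]
Back-substitution:
w = (-10) / -5 = 2
v = (3 - (-3)*(2)) / -3 = -3
u = (-28 - (6)*(-3) - (-1)*(2)) / -2 = 4

(4, -3, 2)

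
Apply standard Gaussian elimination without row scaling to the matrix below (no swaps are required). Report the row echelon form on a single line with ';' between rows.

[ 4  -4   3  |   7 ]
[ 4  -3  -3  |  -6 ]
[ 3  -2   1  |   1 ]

REF = [4 -4 3 7; 0 1 -6 -13; 0 0 19/4 35/4]

Forward elimination:
R2 <- R2 - (1)*R1:  [   0    1   -6  -13 ]
R3 <- R3 - (3/4)*R1:  [     0      1   -5/4  -17/4 ]
R3 <- R3 - (1)*R2:  [    0     0  19/4  35/4 ]
Row echelon form:
[ 4  -4     3  |     7 ]
[ 0   1    -6  |   -13 ]
[ 0   0  19/4  |  35/4 ]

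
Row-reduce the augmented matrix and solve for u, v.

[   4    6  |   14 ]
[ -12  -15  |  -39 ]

(2, 1)

Forward elimination on [A|b]:
R2 <- R2 - (-3)*R1:  [ 0  3  3 ]
Row echelon form:
[ 4  6  |  14 ]
[ 0  3  |   3 ]
Back-substitution:
v = (3) / 3 = 1
u = (14 - (6)*(1)) / 4 = 2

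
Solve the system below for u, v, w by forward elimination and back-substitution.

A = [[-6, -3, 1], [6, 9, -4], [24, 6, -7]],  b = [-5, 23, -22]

(-1, 5, 4)

Forward elimination on [A|b]:
R2 <- R2 - (-1)*R1:  [  0   6  -3  18 ]
R3 <- R3 - (-4)*R1:  [   0   -6   -3  -42 ]
R3 <- R3 - (-1)*R2:  [   0    0   -6  -24 ]
Row echelon form:
[ -6  -3   1  |   -5 ]
[  0   6  -3  |   18 ]
[  0   0  -6  |  -24 ]
Back-substitution:
w = (-24) / -6 = 4
v = (18 - (-3)*(4)) / 6 = 5
u = (-5 - (-3)*(5) - (1)*(4)) / -6 = -1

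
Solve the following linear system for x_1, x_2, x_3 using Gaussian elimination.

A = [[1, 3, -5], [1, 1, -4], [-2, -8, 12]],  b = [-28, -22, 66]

(-5, -1, 4)

Forward elimination on [A|b]:
R2 <- R2 - (1)*R1:  [  0  -2   1   6 ]
R3 <- R3 - (-2)*R1:  [  0  -2   2  10 ]
R3 <- R3 - (1)*R2:  [ 0  0  1  4 ]
Row echelon form:
[ 1   3  -5  |  -28 ]
[ 0  -2   1  |    6 ]
[ 0   0   1  |    4 ]
Back-substitution:
x_3 = (4) / 1 = 4
x_2 = (6 - (1)*(4)) / -2 = -1
x_1 = (-28 - (3)*(-1) - (-5)*(4)) / 1 = -5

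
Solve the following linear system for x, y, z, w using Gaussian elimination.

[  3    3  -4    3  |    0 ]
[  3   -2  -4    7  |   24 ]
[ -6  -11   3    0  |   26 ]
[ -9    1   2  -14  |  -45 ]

Forward elimination on [A|b]:
R2 <- R2 - (1)*R1:  [  0  -5   0   4  24 ]
R3 <- R3 - (-2)*R1:  [  0  -5  -5   6  26 ]
R4 <- R4 - (-3)*R1:  [   0   10  -10   -5  -45 ]
R3 <- R3 - (1)*R2:  [  0   0  -5   2   2 ]
R4 <- R4 - (-2)*R2:  [   0    0  -10    3    3 ]
R4 <- R4 - (2)*R3:  [  0   0   0  -1  -1 ]
Row echelon form:
[ 3   3  -4   3  |   0 ]
[ 0  -5   0   4  |  24 ]
[ 0   0  -5   2  |   2 ]
[ 0   0   0  -1  |  -1 ]
Back-substitution:
w = (-1) / -1 = 1
z = (2 - (2)*(1)) / -5 = 0
y = (24 - (4)*(1)) / -5 = -4
x = (0 - (3)*(-4) - (-4)*(0) - (3)*(1)) / 3 = 3

(3, -4, 0, 1)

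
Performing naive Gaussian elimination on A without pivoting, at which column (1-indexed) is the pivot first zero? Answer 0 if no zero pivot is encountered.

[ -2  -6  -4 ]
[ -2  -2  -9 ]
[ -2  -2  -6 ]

Naive forward elimination:
R2 <- R2 - (1)*R1:  [  0   4  -5 ]
R3 <- R3 - (1)*R1:  [  0   4  -2 ]
R3 <- R3 - (1)*R2:  [ 0  0  3 ]
All pivots nonzero; naive elimination completes without hitting a zero pivot.

first zero-pivot column = 0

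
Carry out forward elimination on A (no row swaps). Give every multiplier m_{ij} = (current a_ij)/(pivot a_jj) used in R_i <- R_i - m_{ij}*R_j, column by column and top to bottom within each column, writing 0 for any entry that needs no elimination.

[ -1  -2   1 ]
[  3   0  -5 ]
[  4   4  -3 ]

multipliers: -3, -4, 2/3

Forward elimination:
R2 <- R2 - (-3)*R1:  [  0  -6  -2 ]
R3 <- R3 - (-4)*R1:  [  0  -4   1 ]
R3 <- R3 - (2/3)*R2:  [   0    0  7/3 ]
Multipliers (in order of application): m_{21} = -3, m_{31} = -4, m_{32} = 2/3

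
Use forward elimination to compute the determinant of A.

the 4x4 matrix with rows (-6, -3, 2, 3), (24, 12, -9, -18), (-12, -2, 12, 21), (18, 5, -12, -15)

det(A) = 72

Forward elimination:
R2 <- R2 - (-4)*R1:  [  0   0  -1  -6 ]
R3 <- R3 - (2)*R1:  [  0   4   8  15 ]
R4 <- R4 - (-3)*R1:  [  0  -4  -6  -6 ]
R2 <-> R3   (pivot in column 2 was zero)
[ -6  -3   2   3 ]
[  0   4   8  15 ]
[  0   0  -1  -6 ]
[  0  -4  -6  -6 ]
R4 <- R4 - (-1)*R2:  [ 0  0  2  9 ]
R4 <- R4 - (-2)*R3:  [  0   0   0  -3 ]
Upper-triangular form:
[ -6  -3   2   3 ]
[  0   4   8  15 ]
[  0   0  -1  -6 ]
[  0   0   0  -3 ]
det(A) = (-1)^1 * (-6) * (4) * (-1) * (-3) = 72  (1 row swap -> sign -1)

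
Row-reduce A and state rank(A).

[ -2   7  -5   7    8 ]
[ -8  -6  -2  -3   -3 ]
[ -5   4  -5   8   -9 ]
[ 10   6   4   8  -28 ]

Row reduction:
R2 <- R2 - (4)*R1:  [   0  -34   18  -31  -35 ]
R3 <- R3 - (5/2)*R1:  [     0  -27/2   15/2  -19/2    -29 ]
R4 <- R4 - (-5)*R1:  [   0   41  -21   43   12 ]
R3 <- R3 - (27/68)*R2:  [        0         0      6/17    191/68  -1027/68 ]
R4 <- R4 - (-41/34)*R2:  [        0         0     12/17    191/34  -1027/34 ]
R4 <- R4 - (2)*R3:  [ 0  0  0  0  0 ]
Row echelon form:
[ -2    7    -5       7         8 ]
[  0  -34    18     -31       -35 ]
[  0    0  6/17  191/68  -1027/68 ]
[  0    0     0       0         0 ]
Nonzero rows / pivot columns: 3

rank(A) = 3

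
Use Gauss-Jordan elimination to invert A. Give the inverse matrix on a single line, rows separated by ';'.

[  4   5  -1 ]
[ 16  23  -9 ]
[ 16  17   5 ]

inverse = [67/12 -7/8 -11/24; -14/3 3/4 5/12; -2 1/4 1/4]

Gauss-Jordan on [A | I]:
R1 <- (1/4)*R1:  [    1   5/4  -1/4  |   1/4     0     0 ]
R2 <- R2 - (16)*R1:  [  0   3  -5  |  -4   1   0 ]
R3 <- R3 - (16)*R1:  [  0  -3   9  |  -4   0   1 ]
R2 <- (1/3)*R2:  [    0     1  -5/3  |  -4/3   1/3     0 ]
R1 <- R1 - (5/4)*R2:  [     1      0   11/6  |  23/12  -5/12      0 ]
R3 <- R3 - (-3)*R2:  [  0   0   4  |  -8   1   1 ]
R3 <- (1/4)*R3:  [   0    0    1  |   -2  1/4  1/4 ]
R1 <- R1 - (11/6)*R3:  [      1       0       0  |   67/12    -7/8  -11/24 ]
R2 <- R2 - (-5/3)*R3:  [     0      1      0  |  -14/3    3/4   5/12 ]
Right block of [I | A^{-1}] is the inverse:
[ 67/12  -7/8  -11/24 ]
[ -14/3   3/4    5/12 ]
[    -2   1/4     1/4 ]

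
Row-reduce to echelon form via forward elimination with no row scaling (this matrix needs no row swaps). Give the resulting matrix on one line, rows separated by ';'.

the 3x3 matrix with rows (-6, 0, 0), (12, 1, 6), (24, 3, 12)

Forward elimination:
R2 <- R2 - (-2)*R1:  [ 0  1  6 ]
R3 <- R3 - (-4)*R1:  [  0   3  12 ]
R3 <- R3 - (3)*R2:  [  0   0  -6 ]
Row echelon form:
[ -6  0   0 ]
[  0  1   6 ]
[  0  0  -6 ]

REF = [-6 0 0; 0 1 6; 0 0 -6]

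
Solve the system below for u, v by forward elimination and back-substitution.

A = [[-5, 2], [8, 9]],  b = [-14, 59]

(4, 3)

Forward elimination on [A|b]:
R2 <- R2 - (-8/5)*R1:  [     0   61/5  183/5 ]
Row echelon form:
[ -5     2  |    -14 ]
[  0  61/5  |  183/5 ]
Back-substitution:
v = (183/5) / (61/5) = 3
u = (-14 - (2)*(3)) / -5 = 4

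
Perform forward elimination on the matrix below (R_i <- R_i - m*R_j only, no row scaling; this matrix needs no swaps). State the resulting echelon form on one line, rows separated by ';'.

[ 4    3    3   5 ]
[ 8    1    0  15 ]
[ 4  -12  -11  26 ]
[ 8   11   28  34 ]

Forward elimination:
R2 <- R2 - (2)*R1:  [  0  -5  -6   5 ]
R3 <- R3 - (1)*R1:  [   0  -15  -14   21 ]
R4 <- R4 - (2)*R1:  [  0   5  22  24 ]
R3 <- R3 - (3)*R2:  [ 0  0  4  6 ]
R4 <- R4 - (-1)*R2:  [  0   0  16  29 ]
R4 <- R4 - (4)*R3:  [ 0  0  0  5 ]
Row echelon form:
[ 4   3   3  5 ]
[ 0  -5  -6  5 ]
[ 0   0   4  6 ]
[ 0   0   0  5 ]

REF = [4 3 3 5; 0 -5 -6 5; 0 0 4 6; 0 0 0 5]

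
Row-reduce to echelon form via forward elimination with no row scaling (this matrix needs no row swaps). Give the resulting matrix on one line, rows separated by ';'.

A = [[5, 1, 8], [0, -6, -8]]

Forward elimination:
Row echelon form:
[ 5   1   8 ]
[ 0  -6  -8 ]

REF = [5 1 8; 0 -6 -8]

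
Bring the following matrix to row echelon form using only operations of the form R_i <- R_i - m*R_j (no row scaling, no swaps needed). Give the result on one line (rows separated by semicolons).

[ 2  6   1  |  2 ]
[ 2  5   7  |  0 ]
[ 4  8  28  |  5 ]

Forward elimination:
R2 <- R2 - (1)*R1:  [  0  -1   6  -2 ]
R3 <- R3 - (2)*R1:  [  0  -4  26   1 ]
R3 <- R3 - (4)*R2:  [ 0  0  2  9 ]
Row echelon form:
[ 2   6  1  |   2 ]
[ 0  -1  6  |  -2 ]
[ 0   0  2  |   9 ]

REF = [2 6 1 2; 0 -1 6 -2; 0 0 2 9]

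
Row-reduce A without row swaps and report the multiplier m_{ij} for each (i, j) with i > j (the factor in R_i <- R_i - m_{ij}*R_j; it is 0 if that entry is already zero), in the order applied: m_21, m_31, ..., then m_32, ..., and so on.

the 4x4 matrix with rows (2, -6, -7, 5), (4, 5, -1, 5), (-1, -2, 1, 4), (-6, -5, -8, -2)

multipliers: 2, -1/2, -3, -5/17, -23/17, -388/45

Forward elimination:
R2 <- R2 - (2)*R1:  [  0  17  13  -5 ]
R3 <- R3 - (-1/2)*R1:  [    0    -5  -5/2  13/2 ]
R4 <- R4 - (-3)*R1:  [   0  -23  -29   13 ]
R3 <- R3 - (-5/17)*R2:  [      0       0   45/34  171/34 ]
R4 <- R4 - (-23/17)*R2:  [       0        0  -194/17   106/17 ]
R4 <- R4 - (-388/45)*R3:  [     0      0      0  248/5 ]
Multipliers (in order of application): m_{21} = 2, m_{31} = -1/2, m_{41} = -3, m_{32} = -5/17, m_{42} = -23/17, m_{43} = -388/45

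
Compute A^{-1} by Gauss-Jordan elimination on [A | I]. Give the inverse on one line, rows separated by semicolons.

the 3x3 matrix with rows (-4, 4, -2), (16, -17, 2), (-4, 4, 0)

inverse = [-1 -1 -13/4; -1 -1 -3; -1/2 0 1/2]

Gauss-Jordan on [A | I]:
R1 <- (1/-4)*R1:  [    1    -1   1/2  |  -1/4     0     0 ]
R2 <- R2 - (16)*R1:  [  0  -1  -6  |   4   1   0 ]
R3 <- R3 - (-4)*R1:  [  0   0   2  |  -1   0   1 ]
R2 <- (1/-1)*R2:  [  0   1   6  |  -4  -1   0 ]
R1 <- R1 - (-1)*R2:  [     1      0   13/2  |  -17/4     -1      0 ]
R3 <- (1/2)*R3:  [    0     0     1  |  -1/2     0   1/2 ]
R1 <- R1 - (13/2)*R3:  [     1      0      0  |     -1     -1  -13/4 ]
R2 <- R2 - (6)*R3:  [  0   1   0  |  -1  -1  -3 ]
Right block of [I | A^{-1}] is the inverse:
[   -1  -1  -13/4 ]
[   -1  -1     -3 ]
[ -1/2   0    1/2 ]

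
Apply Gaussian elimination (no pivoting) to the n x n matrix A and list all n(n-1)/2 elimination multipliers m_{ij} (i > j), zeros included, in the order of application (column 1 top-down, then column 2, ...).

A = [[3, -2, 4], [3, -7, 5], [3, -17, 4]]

multipliers: 1, 1, 3

Forward elimination:
R2 <- R2 - (1)*R1:  [  0  -5   1 ]
R3 <- R3 - (1)*R1:  [   0  -15    0 ]
R3 <- R3 - (3)*R2:  [  0   0  -3 ]
Multipliers (in order of application): m_{21} = 1, m_{31} = 1, m_{32} = 3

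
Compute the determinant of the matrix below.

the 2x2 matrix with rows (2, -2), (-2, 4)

Forward elimination:
R2 <- R2 - (-1)*R1:  [ 0  2 ]
Upper-triangular form:
[ 2  -2 ]
[ 0   2 ]
det(A) = (-1)^0 * (2) * (2) = 4  (0 row swaps -> sign +1)

det(A) = 4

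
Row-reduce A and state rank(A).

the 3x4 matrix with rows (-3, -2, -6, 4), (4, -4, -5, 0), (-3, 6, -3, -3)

rank(A) = 3

Row reduction:
R2 <- R2 - (-4/3)*R1:  [     0  -20/3    -13   16/3 ]
R3 <- R3 - (1)*R1:  [  0   8   3  -7 ]
R3 <- R3 - (-6/5)*R2:  [     0      0  -63/5   -3/5 ]
Row echelon form:
[ -3     -2     -6     4 ]
[  0  -20/3    -13  16/3 ]
[  0      0  -63/5  -3/5 ]
Nonzero rows / pivot columns: 3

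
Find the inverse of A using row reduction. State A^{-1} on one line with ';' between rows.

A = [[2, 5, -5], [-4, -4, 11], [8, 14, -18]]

Gauss-Jordan on [A | I]:
R1 <- (1/2)*R1:  [    1   5/2  -5/2  |   1/2     0     0 ]
R2 <- R2 - (-4)*R1:  [ 0  6  1  |  2  1  0 ]
R3 <- R3 - (8)*R1:  [  0  -6   2  |  -4   0   1 ]
R2 <- (1/6)*R2:  [   0    1  1/6  |  1/3  1/6    0 ]
R1 <- R1 - (5/2)*R2:  [      1       0  -35/12  |    -1/3   -5/12       0 ]
R3 <- R3 - (-6)*R2:  [  0   0   3  |  -2   1   1 ]
R3 <- (1/3)*R3:  [    0     0     1  |  -2/3   1/3   1/3 ]
R1 <- R1 - (-35/12)*R3:  [      1       0       0  |  -41/18     5/9   35/36 ]
R2 <- R2 - (1/6)*R3:  [     0      1      0  |    4/9    1/9  -1/18 ]
Right block of [I | A^{-1}] is the inverse:
[ -41/18  5/9  35/36 ]
[    4/9  1/9  -1/18 ]
[   -2/3  1/3    1/3 ]

inverse = [-41/18 5/9 35/36; 4/9 1/9 -1/18; -2/3 1/3 1/3]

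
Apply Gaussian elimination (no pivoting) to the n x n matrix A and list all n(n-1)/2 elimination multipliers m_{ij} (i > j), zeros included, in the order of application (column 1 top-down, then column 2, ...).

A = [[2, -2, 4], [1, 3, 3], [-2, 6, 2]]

Forward elimination:
R2 <- R2 - (1/2)*R1:  [ 0  4  1 ]
R3 <- R3 - (-1)*R1:  [ 0  4  6 ]
R3 <- R3 - (1)*R2:  [ 0  0  5 ]
Multipliers (in order of application): m_{21} = 1/2, m_{31} = -1, m_{32} = 1

multipliers: 1/2, -1, 1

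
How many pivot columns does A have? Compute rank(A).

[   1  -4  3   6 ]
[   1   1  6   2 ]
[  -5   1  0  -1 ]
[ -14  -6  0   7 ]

rank(A) = 3

Row reduction:
R2 <- R2 - (1)*R1:  [  0   5   3  -4 ]
R3 <- R3 - (-5)*R1:  [   0  -19   15   29 ]
R4 <- R4 - (-14)*R1:  [   0  -62   42   91 ]
R3 <- R3 - (-19/5)*R2:  [     0      0  132/5   69/5 ]
R4 <- R4 - (-62/5)*R2:  [     0      0  396/5  207/5 ]
R4 <- R4 - (3)*R3:  [ 0  0  0  0 ]
Row echelon form:
[ 1  -4      3     6 ]
[ 0   5      3    -4 ]
[ 0   0  132/5  69/5 ]
[ 0   0      0     0 ]
Nonzero rows / pivot columns: 3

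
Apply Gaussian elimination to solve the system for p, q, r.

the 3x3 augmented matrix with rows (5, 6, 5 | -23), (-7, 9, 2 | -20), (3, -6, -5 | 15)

(-1, -3, 0)

Forward elimination on [A|b]:
R2 <- R2 - (-7/5)*R1:  [      0    87/5       9  -261/5 ]
R3 <- R3 - (3/5)*R1:  [     0  -48/5     -8  144/5 ]
R3 <- R3 - (-16/29)*R2:  [      0       0  -88/29       0 ]
Row echelon form:
[ 5     6       5  |     -23 ]
[ 0  87/5       9  |  -261/5 ]
[ 0     0  -88/29  |       0 ]
Back-substitution:
r = (0) / (-88/29) = 0
q = (-261/5 - (9)*(0)) / (87/5) = -3
p = (-23 - (6)*(-3) - (5)*(0)) / 5 = -1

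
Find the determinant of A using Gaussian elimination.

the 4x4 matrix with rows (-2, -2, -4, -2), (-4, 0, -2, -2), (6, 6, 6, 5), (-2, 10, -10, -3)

Forward elimination:
R2 <- R2 - (2)*R1:  [ 0  4  6  2 ]
R3 <- R3 - (-3)*R1:  [  0   0  -6  -1 ]
R4 <- R4 - (1)*R1:  [  0  12  -6  -1 ]
R4 <- R4 - (3)*R2:  [   0    0  -24   -7 ]
R4 <- R4 - (4)*R3:  [  0   0   0  -3 ]
Upper-triangular form:
[ -2  -2  -4  -2 ]
[  0   4   6   2 ]
[  0   0  -6  -1 ]
[  0   0   0  -3 ]
det(A) = (-1)^0 * (-2) * (4) * (-6) * (-3) = -144  (0 row swaps -> sign +1)

det(A) = -144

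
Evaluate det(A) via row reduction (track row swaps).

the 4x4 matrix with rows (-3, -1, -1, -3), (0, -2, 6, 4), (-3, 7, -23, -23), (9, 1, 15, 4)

det(A) = 36

Forward elimination:
R3 <- R3 - (1)*R1:  [   0    8  -22  -20 ]
R4 <- R4 - (-3)*R1:  [  0  -2  12  -5 ]
R3 <- R3 - (-4)*R2:  [  0   0   2  -4 ]
R4 <- R4 - (1)*R2:  [  0   0   6  -9 ]
R4 <- R4 - (3)*R3:  [ 0  0  0  3 ]
Upper-triangular form:
[ -3  -1  -1  -3 ]
[  0  -2   6   4 ]
[  0   0   2  -4 ]
[  0   0   0   3 ]
det(A) = (-1)^0 * (-3) * (-2) * (2) * (3) = 36  (0 row swaps -> sign +1)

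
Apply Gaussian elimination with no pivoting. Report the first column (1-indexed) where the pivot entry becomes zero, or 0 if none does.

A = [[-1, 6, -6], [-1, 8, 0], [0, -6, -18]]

Naive forward elimination:
R2 <- R2 - (1)*R1:  [ 0  2  6 ]
R3 <- R3 - (-3)*R2:  [ 0  0  0 ]
Matrix at this point:
[ -1  6  -6 ]
[  0  2   6 ]
[  0  0   0 ]
Pivot entry (3,3) in the last row is zero and there are no rows below to swap with -> zero pivot in column 3 (A is singular).

first zero-pivot column = 3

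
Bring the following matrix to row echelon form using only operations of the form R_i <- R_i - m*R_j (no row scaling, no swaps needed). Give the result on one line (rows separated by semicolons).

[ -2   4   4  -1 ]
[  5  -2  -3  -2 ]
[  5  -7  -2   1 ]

REF = [-2 4 4 -1; 0 8 7 -9/2; 0 0 43/8 3/16]

Forward elimination:
R2 <- R2 - (-5/2)*R1:  [    0     8     7  -9/2 ]
R3 <- R3 - (-5/2)*R1:  [    0     3     8  -3/2 ]
R3 <- R3 - (3/8)*R2:  [    0     0  43/8  3/16 ]
Row echelon form:
[ -2  4     4    -1 ]
[  0  8     7  -9/2 ]
[  0  0  43/8  3/16 ]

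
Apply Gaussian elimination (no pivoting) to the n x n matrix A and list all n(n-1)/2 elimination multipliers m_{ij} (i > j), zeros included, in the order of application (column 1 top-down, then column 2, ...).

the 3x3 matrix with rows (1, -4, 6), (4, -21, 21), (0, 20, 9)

multipliers: 4, 0, -4

Forward elimination:
R2 <- R2 - (4)*R1:  [  0  -5  -3 ]
R3: entry in column 1 is already 0 -> m_{31} = 0 (no row operation needed)
R3 <- R3 - (-4)*R2:  [  0   0  -3 ]
Multipliers (in order of application): m_{21} = 4, m_{31} = 0, m_{32} = -4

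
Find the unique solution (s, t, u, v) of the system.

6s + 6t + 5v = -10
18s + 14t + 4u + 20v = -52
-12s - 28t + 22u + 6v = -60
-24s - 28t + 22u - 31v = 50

Forward elimination on [A|b]:
R2 <- R2 - (3)*R1:  [   0   -4    4    5  -22 ]
R3 <- R3 - (-2)*R1:  [   0  -16   22   16  -80 ]
R4 <- R4 - (-4)*R1:  [   0   -4   22  -11   10 ]
R3 <- R3 - (4)*R2:  [  0   0   6  -4   8 ]
R4 <- R4 - (1)*R2:  [   0    0   18  -16   32 ]
R4 <- R4 - (3)*R3:  [  0   0   0  -4   8 ]
Row echelon form:
[ 6   6  0   5  |  -10 ]
[ 0  -4  4   5  |  -22 ]
[ 0   0  6  -4  |    8 ]
[ 0   0  0  -4  |    8 ]
Back-substitution:
v = (8) / -4 = -2
u = (8 - (-4)*(-2)) / 6 = 0
t = (-22 - (4)*(0) - (5)*(-2)) / -4 = 3
s = (-10 - (6)*(3) - (5)*(-2)) / 6 = -3

(-3, 3, 0, -2)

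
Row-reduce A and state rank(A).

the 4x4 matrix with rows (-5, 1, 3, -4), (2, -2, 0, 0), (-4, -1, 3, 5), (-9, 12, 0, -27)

Row reduction:
R2 <- R2 - (-2/5)*R1:  [    0  -8/5   6/5  -8/5 ]
R3 <- R3 - (4/5)*R1:  [    0  -9/5   3/5  41/5 ]
R4 <- R4 - (9/5)*R1:  [     0   51/5  -27/5  -99/5 ]
R3 <- R3 - (9/8)*R2:  [    0     0  -3/4    10 ]
R4 <- R4 - (-51/8)*R2:  [   0    0  9/4  -30 ]
R4 <- R4 - (-3)*R3:  [ 0  0  0  0 ]
Row echelon form:
[ -5     1     3    -4 ]
[  0  -8/5   6/5  -8/5 ]
[  0     0  -3/4    10 ]
[  0     0     0     0 ]
Nonzero rows / pivot columns: 3

rank(A) = 3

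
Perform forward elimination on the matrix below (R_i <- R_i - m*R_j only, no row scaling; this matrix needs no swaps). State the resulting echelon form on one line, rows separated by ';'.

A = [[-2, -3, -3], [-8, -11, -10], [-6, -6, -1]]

Forward elimination:
R2 <- R2 - (4)*R1:  [ 0  1  2 ]
R3 <- R3 - (3)*R1:  [ 0  3  8 ]
R3 <- R3 - (3)*R2:  [ 0  0  2 ]
Row echelon form:
[ -2  -3  -3 ]
[  0   1   2 ]
[  0   0   2 ]

REF = [-2 -3 -3; 0 1 2; 0 0 2]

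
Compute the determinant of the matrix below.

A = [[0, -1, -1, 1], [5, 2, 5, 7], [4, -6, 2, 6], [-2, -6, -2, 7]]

Forward elimination:
R1 <-> R2   (pivot in column 1 was zero)
[  5   2   5  7 ]
[  0  -1  -1  1 ]
[  4  -6   2  6 ]
[ -2  -6  -2  7 ]
R3 <- R3 - (4/5)*R1:  [     0  -38/5     -2    2/5 ]
R4 <- R4 - (-2/5)*R1:  [     0  -26/5      0   49/5 ]
R3 <- R3 - (38/5)*R2:  [     0      0   28/5  -36/5 ]
R4 <- R4 - (26/5)*R2:  [    0     0  26/5  23/5 ]
R4 <- R4 - (13/14)*R3:  [    0     0     0  79/7 ]
Upper-triangular form:
[ 5   2     5      7 ]
[ 0  -1    -1      1 ]
[ 0   0  28/5  -36/5 ]
[ 0   0     0   79/7 ]
det(A) = (-1)^1 * (5) * (-1) * (28/5) * (79/7) = 316  (1 row swap -> sign -1)

det(A) = 316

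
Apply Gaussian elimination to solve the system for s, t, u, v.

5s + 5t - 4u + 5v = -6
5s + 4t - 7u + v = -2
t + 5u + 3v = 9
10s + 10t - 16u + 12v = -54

Forward elimination on [A|b]:
R2 <- R2 - (1)*R1:  [  0  -1  -3  -4   4 ]
R4 <- R4 - (2)*R1:  [   0    0   -8    2  -42 ]
R3 <- R3 - (-1)*R2:  [  0   0   2  -1  13 ]
R4 <- R4 - (-4)*R3:  [  0   0   0  -2  10 ]
Row echelon form:
[ 5   5  -4   5  |  -6 ]
[ 0  -1  -3  -4  |   4 ]
[ 0   0   2  -1  |  13 ]
[ 0   0   0  -2  |  10 ]
Back-substitution:
v = (10) / -2 = -5
u = (13 - (-1)*(-5)) / 2 = 4
t = (4 - (-3)*(4) - (-4)*(-5)) / -1 = 4
s = (-6 - (5)*(4) - (-4)*(4) - (5)*(-5)) / 5 = 3

(3, 4, 4, -5)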